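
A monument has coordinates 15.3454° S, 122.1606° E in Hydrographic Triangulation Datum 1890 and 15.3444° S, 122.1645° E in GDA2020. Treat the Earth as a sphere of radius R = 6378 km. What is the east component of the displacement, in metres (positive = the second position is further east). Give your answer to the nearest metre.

Δφ = -15.3444° − -15.3454° = +0.0010°; Δλ = 122.1645° − 122.1606° = +0.0039°.
1° along a meridian = πR/180 = 111317 m.
ΔN = Δφ × 111317 = 111.3 m; ΔE = Δλ × 111317 × cos(-15.3454°) = +0.0039 × 111317 × 0.964348 = 418.7 m.

ΔE = 419 m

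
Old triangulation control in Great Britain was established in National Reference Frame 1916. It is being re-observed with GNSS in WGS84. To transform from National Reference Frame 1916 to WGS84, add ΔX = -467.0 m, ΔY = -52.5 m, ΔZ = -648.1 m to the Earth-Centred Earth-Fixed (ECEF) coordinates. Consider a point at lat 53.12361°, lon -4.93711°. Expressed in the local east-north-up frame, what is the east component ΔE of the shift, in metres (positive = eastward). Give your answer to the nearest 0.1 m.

ΔE = -92.5 m

At φ = 53.12361°, λ = -4.93711°: sin φ = 0.799932, cos φ = 0.600091, sin λ = -0.086062, cos λ = 0.996290.
ΔE = −sin λ·ΔX + cos λ·ΔY = −(-0.086062)·(-467.0) + (0.996290)·(-52.5) = -92.50 m.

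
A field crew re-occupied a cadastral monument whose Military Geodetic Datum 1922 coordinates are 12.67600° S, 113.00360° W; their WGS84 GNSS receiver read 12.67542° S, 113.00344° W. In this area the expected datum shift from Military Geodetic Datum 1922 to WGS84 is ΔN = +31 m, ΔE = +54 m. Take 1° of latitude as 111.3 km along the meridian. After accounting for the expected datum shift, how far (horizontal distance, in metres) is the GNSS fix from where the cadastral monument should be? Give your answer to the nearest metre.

Observed coordinate differences: Δφ = +0.00058°, Δλ = +0.00016°.
Converting to metres (1° lat = 111300 m, cos φ = 0.975627): observed ΔN = 64.6 m, observed ΔE = 17.4 m.
Subtracting the expected shift leaves a residual of 64.6 − (31) = 33.6 m north and 17.4 − (54) = -36.6 m east.
Residual distance = √(33.6² + (-36.6)²) = 49.7 m.

50 m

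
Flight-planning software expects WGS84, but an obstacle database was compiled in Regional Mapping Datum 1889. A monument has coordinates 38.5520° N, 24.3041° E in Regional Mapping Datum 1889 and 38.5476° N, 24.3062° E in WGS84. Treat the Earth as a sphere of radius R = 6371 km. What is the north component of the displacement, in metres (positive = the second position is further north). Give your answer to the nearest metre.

Δφ = 38.5476° − 38.5520° = -0.0044°; Δλ = 24.3062° − 24.3041° = +0.0021°.
1° along a meridian = πR/180 = 111195 m.
ΔN = Δφ × 111195 = -489.3 m; ΔE = Δλ × 111195 × cos(38.5520°) = +0.0021 × 111195 × 0.782043 = 182.6 m.

ΔN = -489 m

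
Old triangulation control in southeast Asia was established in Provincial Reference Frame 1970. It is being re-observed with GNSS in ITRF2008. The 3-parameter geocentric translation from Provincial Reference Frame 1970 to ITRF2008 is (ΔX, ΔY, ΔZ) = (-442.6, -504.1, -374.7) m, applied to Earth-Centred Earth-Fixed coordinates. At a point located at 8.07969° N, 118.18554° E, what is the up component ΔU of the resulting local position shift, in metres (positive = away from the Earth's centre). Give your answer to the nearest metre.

ΔU = -286 m

The local up (radial) axis is (cos φ cos λ, cos φ sin λ, sin φ), giving ΔU = 206.977 − 439.915 − 52.664 = -285.60 m.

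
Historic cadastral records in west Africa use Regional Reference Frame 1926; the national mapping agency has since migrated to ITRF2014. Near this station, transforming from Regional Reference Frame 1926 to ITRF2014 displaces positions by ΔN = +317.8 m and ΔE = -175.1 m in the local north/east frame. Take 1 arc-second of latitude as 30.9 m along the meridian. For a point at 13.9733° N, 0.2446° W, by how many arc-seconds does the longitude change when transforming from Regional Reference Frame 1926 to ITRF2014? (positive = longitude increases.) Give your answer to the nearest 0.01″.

At latitude 13.9733°, cos φ = 0.970408.
1″ of longitude at this latitude = 30.90 × cos φ = 29.9856 m, so Δλ = -175.1 / 29.9856 = -5.839″.

Δλ = -5.84″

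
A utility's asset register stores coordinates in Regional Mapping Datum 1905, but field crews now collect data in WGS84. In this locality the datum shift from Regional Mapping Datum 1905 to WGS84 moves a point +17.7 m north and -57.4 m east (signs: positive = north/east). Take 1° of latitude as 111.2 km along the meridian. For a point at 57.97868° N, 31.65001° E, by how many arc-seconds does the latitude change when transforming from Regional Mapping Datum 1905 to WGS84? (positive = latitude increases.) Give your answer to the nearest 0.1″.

1° of latitude = 111.2 km, so Δφ = 17.7 / 111200 = 0.0001592° = 0.573″.

Δφ = 0.6″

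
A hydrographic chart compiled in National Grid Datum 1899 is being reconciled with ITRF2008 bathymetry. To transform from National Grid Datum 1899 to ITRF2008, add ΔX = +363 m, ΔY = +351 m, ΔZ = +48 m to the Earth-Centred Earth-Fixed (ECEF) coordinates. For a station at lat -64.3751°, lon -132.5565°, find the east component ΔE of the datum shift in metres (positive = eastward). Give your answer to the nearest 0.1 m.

ΔE = 30.0 m

At φ = -64.3751°, λ = -132.5565°: sin φ = -0.901645, cos φ = 0.432478, sin λ = -0.736611, cos λ = -0.676317.
ΔE = −sin λ·ΔX + cos λ·ΔY = −(-0.736611)·(363) + (-0.676317)·(351) = 30.00 m.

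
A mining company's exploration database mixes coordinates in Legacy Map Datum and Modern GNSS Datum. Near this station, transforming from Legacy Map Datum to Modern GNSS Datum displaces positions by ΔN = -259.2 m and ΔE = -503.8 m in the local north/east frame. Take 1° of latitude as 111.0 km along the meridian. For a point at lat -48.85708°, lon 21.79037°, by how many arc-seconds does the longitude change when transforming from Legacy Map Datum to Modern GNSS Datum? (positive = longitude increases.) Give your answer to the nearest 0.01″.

At latitude -48.85708°, cos φ = 0.657940.
1° of longitude at this latitude = 111.0 × cos φ = 73.03 km, so Δλ = -503.8 / 73031.3 = -0.0068984° = -24.834″.

Δλ = -24.83″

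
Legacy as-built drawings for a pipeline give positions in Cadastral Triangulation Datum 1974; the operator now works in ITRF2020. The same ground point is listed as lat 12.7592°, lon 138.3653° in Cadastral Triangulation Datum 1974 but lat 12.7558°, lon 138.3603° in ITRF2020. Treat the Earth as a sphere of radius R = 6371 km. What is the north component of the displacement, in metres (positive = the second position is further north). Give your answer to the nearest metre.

ΔN = -378 m

Δφ = 12.7558° − 12.7592° = -0.0034°; Δλ = 138.3603° − 138.3653° = -0.0050°.
1° along a meridian = πR/180 = 111195 m.
ΔN = Δφ × 111195 = -378.1 m; ΔE = Δλ × 111195 × cos(12.7592°) = -0.0050 × 111195 × 0.975307 = -542.2 m.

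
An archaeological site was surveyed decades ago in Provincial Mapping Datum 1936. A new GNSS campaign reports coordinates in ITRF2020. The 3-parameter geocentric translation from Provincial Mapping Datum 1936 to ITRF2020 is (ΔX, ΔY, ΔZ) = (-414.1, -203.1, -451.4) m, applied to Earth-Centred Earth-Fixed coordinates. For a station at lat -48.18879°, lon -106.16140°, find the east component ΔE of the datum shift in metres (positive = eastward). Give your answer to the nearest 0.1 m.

ΔE = -341.2 m

At φ = -48.18879°, λ = -106.16140°: sin φ = -0.745346, cos φ = 0.666678, sin λ = -0.960481, cos λ = -0.278344.
ΔE = −sin λ·ΔX + cos λ·ΔY = −(-0.960481)·(-414.1) + (-0.278344)·(-203.1) = -341.20 m.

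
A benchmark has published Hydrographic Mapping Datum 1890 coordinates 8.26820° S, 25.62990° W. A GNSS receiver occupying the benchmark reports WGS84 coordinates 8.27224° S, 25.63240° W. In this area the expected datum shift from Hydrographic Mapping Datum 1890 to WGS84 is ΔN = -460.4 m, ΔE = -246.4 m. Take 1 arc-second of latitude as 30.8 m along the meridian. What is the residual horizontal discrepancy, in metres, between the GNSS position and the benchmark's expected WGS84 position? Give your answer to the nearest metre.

Observed coordinate differences: Δφ = -0.00404°, Δλ = -0.00250°.
Converting to metres (1° lat = 110880 m, cos φ = 0.989606): observed ΔN = -448.0 m, observed ΔE = -274.3 m.
Subtracting the expected shift leaves a residual of -448.0 − (-460.4) = 12.4 m north and -274.3 − (-246.4) = -27.9 m east.
Residual distance = √(12.4² + (-27.9)²) = 30.6 m.

31 m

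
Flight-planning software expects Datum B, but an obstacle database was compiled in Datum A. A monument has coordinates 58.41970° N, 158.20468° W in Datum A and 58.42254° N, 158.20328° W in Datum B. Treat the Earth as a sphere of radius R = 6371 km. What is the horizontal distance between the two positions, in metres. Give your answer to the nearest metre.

Δφ = 58.42254° − 58.41970° = +0.00284°; Δλ = -158.20328° − -158.20468° = +0.00140°.
1° along a meridian = πR/180 = 111195 m.
ΔN = Δφ × 111195 = 315.8 m; ΔE = Δλ × 111195 × cos(58.41970°) = +0.00140 × 111195 × 0.523693 = 81.5 m.
Distance = √(ΔE² + ΔN²) = √(81.5² + 315.8²) = 326.1 m.

326 m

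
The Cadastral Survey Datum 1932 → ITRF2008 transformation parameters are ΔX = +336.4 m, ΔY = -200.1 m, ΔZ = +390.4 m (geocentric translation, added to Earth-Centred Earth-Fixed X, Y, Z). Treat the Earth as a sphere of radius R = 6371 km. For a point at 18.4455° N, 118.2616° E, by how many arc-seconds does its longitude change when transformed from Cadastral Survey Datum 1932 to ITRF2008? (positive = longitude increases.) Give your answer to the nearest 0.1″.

sin φ = 0.316402, cos φ = 0.948625, sin λ = 0.880795, cos λ = -0.473498.
East component: ΔE = −sin λ·ΔX + cos λ·ΔY = −(0.880795)(336.4) + (-0.473498)(-200.1) = -201.55 m.
1° of latitude spans πR/180 = 111195 m; at latitude φ, 1° of longitude spans that × cos φ = 105482.3 m, so Δλ = -201.55 / 105482.3 × 3600 = -6.879″.

Δλ = -6.9″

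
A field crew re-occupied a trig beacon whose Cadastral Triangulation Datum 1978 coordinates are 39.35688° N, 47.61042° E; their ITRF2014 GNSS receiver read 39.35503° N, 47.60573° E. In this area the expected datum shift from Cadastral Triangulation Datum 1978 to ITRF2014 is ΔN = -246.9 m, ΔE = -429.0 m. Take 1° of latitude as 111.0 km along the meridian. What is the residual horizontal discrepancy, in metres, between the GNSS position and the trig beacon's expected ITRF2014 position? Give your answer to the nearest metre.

Observed coordinate differences: Δφ = -0.00185°, Δλ = -0.00469°.
Converting to metres (1° lat = 111000 m, cos φ = 0.773211): observed ΔN = -205.3 m, observed ΔE = -402.5 m.
Subtracting the expected shift leaves a residual of -205.3 − (-246.9) = 41.6 m north and -402.5 − (-429.0) = 26.5 m east.
Residual distance = √(41.6² + 26.5²) = 49.3 m.

49 m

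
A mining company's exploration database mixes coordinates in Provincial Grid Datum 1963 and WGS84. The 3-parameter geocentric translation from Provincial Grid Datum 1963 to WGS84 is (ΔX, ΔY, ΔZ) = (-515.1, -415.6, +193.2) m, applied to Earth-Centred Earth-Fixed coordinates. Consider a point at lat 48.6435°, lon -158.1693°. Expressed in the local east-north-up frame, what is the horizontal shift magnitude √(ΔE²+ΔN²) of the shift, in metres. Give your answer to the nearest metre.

At φ = 48.6435°, λ = -158.1693°: sin φ = 0.750613, cos φ = 0.660742, sin λ = -0.371865, cos λ = -0.928287.
ΔE = −sin λ·ΔX + cos λ·ΔY = −(-0.371865)·(-515.1) + (-0.928287)·(-415.6) = 194.25 m.
ΔN = −sin φ cos λ·ΔX − sin φ sin λ·ΔY + cos φ·ΔZ = −(0.750613)(-0.928287)(-515.1) − (0.750613)(-0.371865)(-415.6) + (0.660742)(193.2) = -347.26 m.
Horizontal magnitude = √(ΔE² + ΔN²) = √(194.25² + (-347.26)²) = 397.90 m.

398 m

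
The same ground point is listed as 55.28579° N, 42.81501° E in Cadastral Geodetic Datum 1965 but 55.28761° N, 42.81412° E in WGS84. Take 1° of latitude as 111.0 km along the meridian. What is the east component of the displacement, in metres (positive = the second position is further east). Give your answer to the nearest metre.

ΔE = -56 m

Δφ = 55.28761° − 55.28579° = +0.00182°; Δλ = 42.81412° − 42.81501° = -0.00089°.
ΔN = Δφ × 111000 = 202.0 m; ΔE = Δλ × 111000 × cos(55.28579°) = -0.00089 × 111000 × 0.569483 = -56.3 m.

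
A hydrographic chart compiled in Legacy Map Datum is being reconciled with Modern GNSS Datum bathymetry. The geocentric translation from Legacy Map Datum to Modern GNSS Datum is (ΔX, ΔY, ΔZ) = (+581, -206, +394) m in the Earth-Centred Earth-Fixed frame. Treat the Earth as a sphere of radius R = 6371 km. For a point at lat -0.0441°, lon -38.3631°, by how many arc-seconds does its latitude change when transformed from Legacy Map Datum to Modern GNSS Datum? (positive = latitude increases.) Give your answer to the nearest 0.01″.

sin φ = -0.000770, cos φ = 1.000000, sin λ = -0.620643, cos λ = 0.784093.
North component: ΔN = −sin φ cos λ·ΔX − sin φ sin λ·ΔY + cos φ·ΔZ = −(-0.000770)(0.784093)(581) − (-0.000770)(-0.620643)(-206) + (1.000000)(394) = 394.45 m.
1° of latitude spans πR/180 = 111195 m, so Δφ = 394.45 / 111195 × 3600 = 12.771″.

Δφ = 12.77″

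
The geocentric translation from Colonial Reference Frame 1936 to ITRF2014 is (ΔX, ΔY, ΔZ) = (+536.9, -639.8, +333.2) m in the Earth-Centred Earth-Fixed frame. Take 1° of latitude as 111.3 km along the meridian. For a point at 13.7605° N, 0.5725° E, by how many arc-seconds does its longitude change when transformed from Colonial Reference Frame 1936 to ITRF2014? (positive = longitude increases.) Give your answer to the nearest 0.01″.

Δλ = -21.48″

sin φ = 0.237864, cos φ = 0.971298, sin λ = 0.009992, cos λ = 0.999950.
East component: ΔE = −sin λ·ΔX + cos λ·ΔY = −(0.009992)(536.9) + (0.999950)(-639.8) = -645.13 m.
1° of latitude spans 111300 m; at latitude φ, 1° of longitude spans that × cos φ = 108105.5 m, so Δλ = -645.13 / 108105.5 × 3600 = -21.483″.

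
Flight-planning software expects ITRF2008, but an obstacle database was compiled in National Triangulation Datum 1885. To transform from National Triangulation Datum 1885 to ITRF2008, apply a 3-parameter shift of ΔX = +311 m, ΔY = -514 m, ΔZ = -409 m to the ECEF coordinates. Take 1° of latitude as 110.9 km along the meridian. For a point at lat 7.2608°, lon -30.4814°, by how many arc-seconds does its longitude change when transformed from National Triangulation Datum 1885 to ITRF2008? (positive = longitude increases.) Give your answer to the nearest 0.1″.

Δλ = -9.3″

sin φ = 0.126386, cos φ = 0.991981, sin λ = -0.507259, cos λ = 0.861794.
East component: ΔE = −sin λ·ΔX + cos λ·ΔY = −(-0.507259)(311) + (0.861794)(-514) = -285.20 m.
1° of latitude spans 110900 m; at latitude φ, 1° of longitude spans that × cos φ = 110010.7 m, so Δλ = -285.20 / 110010.7 × 3600 = -9.333″.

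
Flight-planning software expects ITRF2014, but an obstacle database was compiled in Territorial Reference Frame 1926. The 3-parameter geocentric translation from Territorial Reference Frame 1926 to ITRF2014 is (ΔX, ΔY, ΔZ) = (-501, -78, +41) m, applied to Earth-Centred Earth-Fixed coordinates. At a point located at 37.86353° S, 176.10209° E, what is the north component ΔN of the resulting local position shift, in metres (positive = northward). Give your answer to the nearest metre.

ΔN = 336 m

At φ = -37.86353°, λ = 176.10209°: sin φ = -0.613783, cos φ = 0.789475, sin λ = 0.067979, cos λ = -0.997687.
ΔN = −sin φ cos λ·ΔX − sin φ sin λ·ΔY + cos φ·ΔZ = −(-0.613783)(-0.997687)(-501) − (-0.613783)(0.067979)(-78) + (0.789475)(41) = 335.91 m.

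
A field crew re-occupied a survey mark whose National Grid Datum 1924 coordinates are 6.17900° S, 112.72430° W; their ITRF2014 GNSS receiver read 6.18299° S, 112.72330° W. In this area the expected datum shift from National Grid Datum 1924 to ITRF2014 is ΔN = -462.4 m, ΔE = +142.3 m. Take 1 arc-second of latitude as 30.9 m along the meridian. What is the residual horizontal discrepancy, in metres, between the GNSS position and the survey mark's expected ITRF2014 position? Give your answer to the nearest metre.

37 m

Observed coordinate differences: Δφ = -0.00399°, Δλ = +0.00100°.
Converting to metres (1° lat = 111240 m, cos φ = 0.994190): observed ΔN = -443.8 m, observed ΔE = 110.6 m.
Subtracting the expected shift leaves a residual of -443.8 − (-462.4) = 18.6 m north and 110.6 − (142.3) = -31.7 m east.
Residual distance = √(18.6² + (-31.7)²) = 36.7 m.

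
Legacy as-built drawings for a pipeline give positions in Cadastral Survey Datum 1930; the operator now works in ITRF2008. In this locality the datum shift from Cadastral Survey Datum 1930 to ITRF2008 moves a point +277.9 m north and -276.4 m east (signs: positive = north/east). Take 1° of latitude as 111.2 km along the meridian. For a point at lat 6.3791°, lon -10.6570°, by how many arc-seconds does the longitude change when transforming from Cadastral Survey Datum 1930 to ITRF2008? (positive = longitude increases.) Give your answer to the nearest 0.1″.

At latitude 6.3791°, cos φ = 0.993809.
1° of longitude at this latitude = 111.2 × cos φ = 110.51 km, so Δλ = -276.4 / 110511.5 = -0.0025011° = -9.004″.

Δλ = -9.0″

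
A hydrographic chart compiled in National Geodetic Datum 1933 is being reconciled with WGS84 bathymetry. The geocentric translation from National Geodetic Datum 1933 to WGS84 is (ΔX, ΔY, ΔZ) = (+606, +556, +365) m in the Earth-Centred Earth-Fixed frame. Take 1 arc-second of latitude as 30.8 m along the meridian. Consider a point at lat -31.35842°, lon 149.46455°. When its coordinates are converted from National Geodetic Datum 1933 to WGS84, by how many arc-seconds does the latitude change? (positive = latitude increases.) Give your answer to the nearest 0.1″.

Δφ = 6.1″

sin φ = -0.520390, cos φ = 0.853929, sin λ = 0.508071, cos λ = -0.861315.
North component: ΔN = −sin φ cos λ·ΔX − sin φ sin λ·ΔY + cos φ·ΔZ = −(-0.520390)(-0.861315)(606) − (-0.520390)(0.508071)(556) + (0.853929)(365) = 187.07 m.
1° of latitude spans 3600 × 30.80 = 110880 m, so Δφ = 187.07 / 110880 × 3600 = 6.074″.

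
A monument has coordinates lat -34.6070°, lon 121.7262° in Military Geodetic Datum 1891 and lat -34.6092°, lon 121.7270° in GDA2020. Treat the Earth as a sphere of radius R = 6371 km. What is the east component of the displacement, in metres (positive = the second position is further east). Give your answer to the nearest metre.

ΔE = 73 m

Δφ = -34.6092° − -34.6070° = -0.0022°; Δλ = 121.7270° − 121.7262° = +0.0008°.
1° along a meridian = πR/180 = 111195 m.
ΔN = Δφ × 111195 = -244.6 m; ΔE = Δλ × 111195 × cos(-34.6070°) = +0.0008 × 111195 × 0.823067 = 73.2 m.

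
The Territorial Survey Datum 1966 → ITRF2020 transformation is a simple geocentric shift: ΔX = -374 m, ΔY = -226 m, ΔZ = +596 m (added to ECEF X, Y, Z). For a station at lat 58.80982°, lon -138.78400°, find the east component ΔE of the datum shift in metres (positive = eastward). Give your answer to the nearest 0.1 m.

The local east axis at (φ, λ) is (−sin λ, cos λ, 0), so ΔE = −sin(-138.78400°)·(-374) + cos(-138.78400°)·(-226) = -76.42 m.

ΔE = -76.4 m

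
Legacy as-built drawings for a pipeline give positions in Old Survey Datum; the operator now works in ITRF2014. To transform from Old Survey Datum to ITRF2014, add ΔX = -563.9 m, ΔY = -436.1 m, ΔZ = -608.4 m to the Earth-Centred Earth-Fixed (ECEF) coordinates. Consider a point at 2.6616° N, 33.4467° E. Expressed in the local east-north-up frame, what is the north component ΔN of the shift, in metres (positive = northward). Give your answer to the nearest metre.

The local north axis is (−sin φ cos λ, −sin φ sin λ, cos φ), giving ΔN = 21.849 + 11.162 − 607.744 = -574.73 m.

ΔN = -575 m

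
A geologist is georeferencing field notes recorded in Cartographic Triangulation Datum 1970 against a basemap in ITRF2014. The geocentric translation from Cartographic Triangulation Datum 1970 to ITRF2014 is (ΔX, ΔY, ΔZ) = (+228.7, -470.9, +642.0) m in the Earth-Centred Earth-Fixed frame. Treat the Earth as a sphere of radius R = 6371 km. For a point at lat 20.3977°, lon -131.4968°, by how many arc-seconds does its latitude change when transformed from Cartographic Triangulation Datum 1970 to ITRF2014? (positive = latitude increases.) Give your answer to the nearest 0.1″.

sin φ = 0.348534, cos φ = 0.937296, sin λ = -0.748993, cos λ = -0.662578.
North component: ΔN = −sin φ cos λ·ΔX − sin φ sin λ·ΔY + cos φ·ΔZ = −(0.348534)(-0.662578)(228.7) − (0.348534)(-0.748993)(-470.9) + (0.937296)(642.0) = 531.63 m.
1° of latitude spans πR/180 = 111195 m, so Δφ = 531.63 / 111195 × 3600 = 17.212″.

Δφ = 17.2″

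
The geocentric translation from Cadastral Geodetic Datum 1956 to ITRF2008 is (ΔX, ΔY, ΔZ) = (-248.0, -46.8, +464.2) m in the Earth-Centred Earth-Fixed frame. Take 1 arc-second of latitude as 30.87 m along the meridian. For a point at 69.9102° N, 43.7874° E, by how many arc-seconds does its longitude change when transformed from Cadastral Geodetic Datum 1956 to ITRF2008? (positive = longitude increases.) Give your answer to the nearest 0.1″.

sin φ = 0.939155, cos φ = 0.343493, sin λ = 0.691984, cos λ = 0.721912.
East component: ΔE = −sin λ·ΔX + cos λ·ΔY = −(0.691984)(-248.0) + (0.721912)(-46.8) = 137.83 m.
1° of latitude spans 3600 × 30.87 = 111132 m; at latitude φ, 1° of longitude spans that × cos φ = 38173.0 m, so Δλ = 137.83 / 38173.0 × 3600 = 12.998″.

Δλ = 13.0″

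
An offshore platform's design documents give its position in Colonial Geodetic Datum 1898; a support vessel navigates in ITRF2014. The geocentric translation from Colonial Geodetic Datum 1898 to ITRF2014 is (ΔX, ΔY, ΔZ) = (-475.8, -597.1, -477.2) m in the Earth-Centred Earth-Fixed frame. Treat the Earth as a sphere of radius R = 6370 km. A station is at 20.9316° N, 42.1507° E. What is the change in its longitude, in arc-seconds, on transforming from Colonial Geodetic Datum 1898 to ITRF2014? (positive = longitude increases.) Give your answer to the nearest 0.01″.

sin φ = 0.357253, cos φ = 0.934008, sin λ = 0.671083, cos λ = 0.741382.
East component: ΔE = −sin λ·ΔX + cos λ·ΔY = −(0.671083)(-475.8) + (0.741382)(-597.1) = -123.38 m.
1° of latitude spans πR/180 = 111177 m; at latitude φ, 1° of longitude spans that × cos φ = 103840.6 m, so Δλ = -123.38 / 103840.6 × 3600 = -4.277″.

Δλ = -4.28″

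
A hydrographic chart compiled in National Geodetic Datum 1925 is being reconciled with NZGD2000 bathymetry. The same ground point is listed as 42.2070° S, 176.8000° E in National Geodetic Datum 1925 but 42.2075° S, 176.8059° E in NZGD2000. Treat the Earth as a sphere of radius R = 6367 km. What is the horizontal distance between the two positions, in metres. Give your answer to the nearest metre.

489 m

Δφ = -42.2075° − -42.2070° = -0.0005°; Δλ = 176.8059° − 176.8000° = +0.0059°.
1° along a meridian = πR/180 = 111125 m.
ΔN = Δφ × 111125 = -55.6 m; ΔE = Δλ × 111125 × cos(-42.2070°) = +0.0059 × 111125 × 0.740723 = 485.6 m.
Distance = √(ΔE² + ΔN²) = √(485.6² + (-55.6)²) = 488.8 m.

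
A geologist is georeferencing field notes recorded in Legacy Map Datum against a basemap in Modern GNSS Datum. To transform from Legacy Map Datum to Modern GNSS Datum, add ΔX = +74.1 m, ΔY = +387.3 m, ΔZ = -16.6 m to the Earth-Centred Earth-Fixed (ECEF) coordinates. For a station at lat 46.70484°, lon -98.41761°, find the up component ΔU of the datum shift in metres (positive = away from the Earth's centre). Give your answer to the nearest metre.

ΔU = -282 m

At φ = 46.70484°, λ = -98.41761°: sin φ = 0.727831, cos φ = 0.685757, sin λ = -0.989227, cos λ = -0.146387.
ΔU = cos φ cos λ·ΔX + cos φ sin λ·ΔY + sin φ·ΔZ = (0.685757)(-0.146387)(74.1) + (0.685757)(-0.989227)(387.3) + (0.727831)(-16.6) = -282.25 m.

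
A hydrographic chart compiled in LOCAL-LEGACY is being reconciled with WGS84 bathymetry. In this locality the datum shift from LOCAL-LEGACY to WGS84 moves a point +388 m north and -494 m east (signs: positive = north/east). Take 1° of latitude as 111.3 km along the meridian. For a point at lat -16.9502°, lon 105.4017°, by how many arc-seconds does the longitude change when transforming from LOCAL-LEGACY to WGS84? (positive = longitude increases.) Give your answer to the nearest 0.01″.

Δλ = -16.70″

At latitude -16.9502°, cos φ = 0.956559.
1° of longitude at this latitude = 111.3 × cos φ = 106.46 km, so Δλ = -494.0 / 106465.0 = -0.0046400° = -16.704″.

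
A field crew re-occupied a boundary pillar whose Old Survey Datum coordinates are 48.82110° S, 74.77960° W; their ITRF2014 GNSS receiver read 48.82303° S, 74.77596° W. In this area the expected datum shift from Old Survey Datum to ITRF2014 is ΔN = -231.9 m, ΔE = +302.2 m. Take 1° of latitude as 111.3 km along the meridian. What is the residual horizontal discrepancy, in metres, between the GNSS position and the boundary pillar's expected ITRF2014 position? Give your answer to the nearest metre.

39 m

Observed coordinate differences: Δφ = -0.00193°, Δλ = +0.00364°.
Converting to metres (1° lat = 111300 m, cos φ = 0.658412): observed ΔN = -214.8 m, observed ΔE = 266.7 m.
Subtracting the expected shift leaves a residual of -214.8 − (-231.9) = 17.1 m north and 266.7 − (302.2) = -35.5 m east.
Residual distance = √(17.1² + (-35.5)²) = 39.4 m.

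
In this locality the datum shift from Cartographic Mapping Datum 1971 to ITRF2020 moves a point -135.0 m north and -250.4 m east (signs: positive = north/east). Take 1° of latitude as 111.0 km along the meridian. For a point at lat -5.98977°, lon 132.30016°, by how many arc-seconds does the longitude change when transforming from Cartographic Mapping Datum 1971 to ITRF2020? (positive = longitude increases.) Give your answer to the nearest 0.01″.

Δλ = -8.17″

At latitude -5.98977°, cos φ = 0.994541.
1° of longitude at this latitude = 111.0 × cos φ = 110.39 km, so Δλ = -250.4 / 110394.0 = -0.0022682° = -8.166″.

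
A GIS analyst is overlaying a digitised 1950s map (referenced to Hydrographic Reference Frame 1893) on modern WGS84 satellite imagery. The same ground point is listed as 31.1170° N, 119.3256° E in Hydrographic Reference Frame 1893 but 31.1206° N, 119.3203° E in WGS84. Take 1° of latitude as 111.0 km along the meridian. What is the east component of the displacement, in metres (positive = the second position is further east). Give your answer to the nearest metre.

ΔE = -504 m

Δφ = 31.1206° − 31.1170° = +0.0036°; Δλ = 119.3203° − 119.3256° = -0.0053°.
ΔN = Δφ × 111000 = 399.6 m; ΔE = Δλ × 111000 × cos(31.1170°) = -0.0053 × 111000 × 0.856114 = -503.7 m.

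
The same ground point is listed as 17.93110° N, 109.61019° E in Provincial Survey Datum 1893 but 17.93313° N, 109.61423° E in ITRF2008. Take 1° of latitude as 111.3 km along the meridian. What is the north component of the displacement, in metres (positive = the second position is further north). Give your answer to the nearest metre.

ΔN = 226 m

Δφ = 17.93313° − 17.93110° = +0.00203°; Δλ = 109.61423° − 109.61019° = +0.00404°.
ΔN = Δφ × 111300 = 225.9 m; ΔE = Δλ × 111300 × cos(17.93110°) = +0.00404 × 111300 × 0.951427 = 427.8 m.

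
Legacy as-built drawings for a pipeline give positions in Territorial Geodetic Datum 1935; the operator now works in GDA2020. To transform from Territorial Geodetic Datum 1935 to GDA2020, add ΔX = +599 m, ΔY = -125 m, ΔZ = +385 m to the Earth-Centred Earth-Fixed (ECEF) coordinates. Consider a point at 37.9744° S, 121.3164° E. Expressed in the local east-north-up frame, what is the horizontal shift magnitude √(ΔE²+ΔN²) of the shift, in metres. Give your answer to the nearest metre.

At φ = -37.9744°, λ = 121.3164°: sin φ = -0.615309, cos φ = 0.788286, sin λ = 0.854310, cos λ = -0.519764.
ΔE = −sin λ·ΔX + cos λ·ΔY = −(0.854310)·(599) + (-0.519764)·(-125) = -446.76 m.
ΔN = −sin φ cos λ·ΔX − sin φ sin λ·ΔY + cos φ·ΔZ = −(-0.615309)(-0.519764)(599) − (-0.615309)(0.854310)(-125) + (0.788286)(385) = 46.21 m.
Horizontal magnitude = √(ΔE² + ΔN²) = √((-446.76)² + 46.21²) = 449.15 m.

449 m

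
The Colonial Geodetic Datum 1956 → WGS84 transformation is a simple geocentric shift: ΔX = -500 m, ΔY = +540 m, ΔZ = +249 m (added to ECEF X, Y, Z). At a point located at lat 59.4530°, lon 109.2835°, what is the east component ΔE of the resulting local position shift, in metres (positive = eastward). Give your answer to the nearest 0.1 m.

ΔE = 293.6 m

At φ = 59.4530°, λ = 109.2835°: sin φ = 0.861213, cos φ = 0.508245, sin λ = 0.943896, cos λ = -0.330243.
ΔE = −sin λ·ΔX + cos λ·ΔY = −(0.943896)·(-500) + (-0.330243)·(540) = 293.62 m.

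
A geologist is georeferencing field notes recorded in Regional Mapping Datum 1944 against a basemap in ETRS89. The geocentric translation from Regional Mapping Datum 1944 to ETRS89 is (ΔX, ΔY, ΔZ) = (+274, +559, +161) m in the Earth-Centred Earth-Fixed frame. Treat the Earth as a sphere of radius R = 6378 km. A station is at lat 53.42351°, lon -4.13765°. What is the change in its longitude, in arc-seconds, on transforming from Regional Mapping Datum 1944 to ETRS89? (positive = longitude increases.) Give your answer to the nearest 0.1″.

Δλ = 31.3″

sin φ = 0.803062, cos φ = 0.595895, sin λ = -0.072153, cos λ = 0.997394.
East component: ΔE = −sin λ·ΔX + cos λ·ΔY = −(-0.072153)(274) + (0.997394)(559) = 577.31 m.
1° of latitude spans πR/180 = 111317 m; at latitude φ, 1° of longitude spans that × cos φ = 66333.3 m, so Δλ = 577.31 / 66333.3 × 3600 = 31.332″.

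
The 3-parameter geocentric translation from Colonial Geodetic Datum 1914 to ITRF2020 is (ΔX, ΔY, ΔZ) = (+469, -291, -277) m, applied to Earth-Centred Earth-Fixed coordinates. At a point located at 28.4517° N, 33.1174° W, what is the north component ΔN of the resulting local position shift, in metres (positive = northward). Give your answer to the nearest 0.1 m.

ΔN = -506.4 m

The local north axis is (−sin φ cos λ, −sin φ sin λ, cos φ), giving ΔN = -187.143 − 75.746 − 243.544 = -506.43 m.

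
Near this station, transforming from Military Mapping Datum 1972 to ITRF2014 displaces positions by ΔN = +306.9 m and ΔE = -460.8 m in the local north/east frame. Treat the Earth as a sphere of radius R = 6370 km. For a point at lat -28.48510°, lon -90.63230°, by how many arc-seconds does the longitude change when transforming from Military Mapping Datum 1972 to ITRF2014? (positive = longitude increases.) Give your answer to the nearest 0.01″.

At latitude -28.48510°, cos φ = 0.878941.
One radian of longitude at latitude φ spans R cos φ, so Δλ = ΔE / (R cos φ) = -460.8 / (6370000 × 0.878941) = -8.2303e-05 rad = -16.976″.

Δλ = -16.98″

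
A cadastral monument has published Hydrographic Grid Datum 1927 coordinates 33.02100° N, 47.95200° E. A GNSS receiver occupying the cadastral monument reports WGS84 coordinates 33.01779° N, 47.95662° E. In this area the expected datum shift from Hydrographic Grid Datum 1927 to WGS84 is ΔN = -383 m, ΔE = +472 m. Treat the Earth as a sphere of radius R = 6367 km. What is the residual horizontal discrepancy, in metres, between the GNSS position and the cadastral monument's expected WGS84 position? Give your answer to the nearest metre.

Observed coordinate differences: Δφ = -0.00321°, Δλ = +0.00462°.
Converting to metres (1° lat = 111125 m, cos φ = 0.838471): observed ΔN = -356.7 m, observed ΔE = 430.5 m.
Subtracting the expected shift leaves a residual of -356.7 − (-383) = 26.3 m north and 430.5 − (472) = -41.5 m east.
Residual distance = √(26.3² + (-41.5)²) = 49.2 m.

49 m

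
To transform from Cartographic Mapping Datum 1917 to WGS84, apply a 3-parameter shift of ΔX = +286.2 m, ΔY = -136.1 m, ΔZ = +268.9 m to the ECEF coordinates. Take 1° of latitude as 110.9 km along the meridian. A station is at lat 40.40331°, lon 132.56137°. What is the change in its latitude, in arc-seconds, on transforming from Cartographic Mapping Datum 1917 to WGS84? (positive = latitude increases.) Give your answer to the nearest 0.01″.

sin φ = 0.648164, cos φ = 0.761501, sin λ = 0.736553, cos λ = -0.676380.
North component: ΔN = −sin φ cos λ·ΔX − sin φ sin λ·ΔY + cos φ·ΔZ = −(0.648164)(-0.676380)(286.2) − (0.648164)(0.736553)(-136.1) + (0.761501)(268.9) = 395.21 m.
1° of latitude spans 110900 m, so Δφ = 395.21 / 110900 × 3600 = 12.829″.

Δφ = 12.83″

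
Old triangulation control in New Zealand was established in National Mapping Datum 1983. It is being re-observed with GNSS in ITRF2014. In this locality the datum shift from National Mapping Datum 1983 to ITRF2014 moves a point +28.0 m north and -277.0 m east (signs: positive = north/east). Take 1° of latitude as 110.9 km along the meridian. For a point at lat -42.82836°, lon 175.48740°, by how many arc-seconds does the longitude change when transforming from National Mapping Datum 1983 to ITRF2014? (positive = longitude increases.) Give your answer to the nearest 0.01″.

Δλ = -12.26″

At latitude -42.82836°, cos φ = 0.733393.
1° of longitude at this latitude = 110.9 × cos φ = 81.33 km, so Δλ = -277.0 / 81333.3 = -0.0034057° = -12.261″.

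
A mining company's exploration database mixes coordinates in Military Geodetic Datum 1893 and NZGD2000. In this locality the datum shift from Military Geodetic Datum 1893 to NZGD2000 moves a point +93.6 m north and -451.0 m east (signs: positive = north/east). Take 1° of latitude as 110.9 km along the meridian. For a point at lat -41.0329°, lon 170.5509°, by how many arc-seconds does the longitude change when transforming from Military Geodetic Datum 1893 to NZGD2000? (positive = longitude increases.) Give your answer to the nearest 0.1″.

At latitude -41.0329°, cos φ = 0.754333.
1° of longitude at this latitude = 110.9 × cos φ = 83.66 km, so Δλ = -451.0 / 83655.5 = -0.0053912° = -19.408″.

Δλ = -19.4″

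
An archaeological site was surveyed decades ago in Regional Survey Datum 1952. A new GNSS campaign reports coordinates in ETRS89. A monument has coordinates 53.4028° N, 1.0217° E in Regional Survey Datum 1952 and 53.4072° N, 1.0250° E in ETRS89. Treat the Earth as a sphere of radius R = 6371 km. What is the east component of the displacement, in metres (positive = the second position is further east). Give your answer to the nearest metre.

ΔE = 219 m

Δφ = 53.4072° − 53.4028° = +0.0044°; Δλ = 1.0250° − 1.0217° = +0.0033°.
1° along a meridian = πR/180 = 111195 m.
ΔN = Δφ × 111195 = 489.3 m; ΔE = Δλ × 111195 × cos(53.4028°) = +0.0033 × 111195 × 0.596186 = 218.8 m.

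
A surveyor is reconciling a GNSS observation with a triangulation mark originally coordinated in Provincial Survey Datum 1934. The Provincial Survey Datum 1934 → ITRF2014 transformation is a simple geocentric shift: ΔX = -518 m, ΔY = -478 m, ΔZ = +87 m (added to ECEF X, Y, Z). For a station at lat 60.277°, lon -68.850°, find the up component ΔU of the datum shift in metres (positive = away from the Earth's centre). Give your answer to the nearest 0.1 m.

The local up (radial) axis is (cos φ cos λ, cos φ sin λ, sin φ), giving ΔU = -92.666 + 221.032 + 75.554 = 203.92 m.

ΔU = 203.9 m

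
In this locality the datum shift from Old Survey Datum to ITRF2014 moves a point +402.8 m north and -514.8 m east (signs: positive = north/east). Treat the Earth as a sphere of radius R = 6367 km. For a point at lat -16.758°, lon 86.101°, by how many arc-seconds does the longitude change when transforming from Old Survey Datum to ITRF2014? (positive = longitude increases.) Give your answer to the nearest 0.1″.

Δλ = -17.4″

At latitude -16.758°, cos φ = 0.957531.
One radian of longitude at latitude φ spans R cos φ, so Δλ = ΔE / (R cos φ) = -514.8 / (6367000 × 0.957531) = -8.4440e-05 rad = -17.417″.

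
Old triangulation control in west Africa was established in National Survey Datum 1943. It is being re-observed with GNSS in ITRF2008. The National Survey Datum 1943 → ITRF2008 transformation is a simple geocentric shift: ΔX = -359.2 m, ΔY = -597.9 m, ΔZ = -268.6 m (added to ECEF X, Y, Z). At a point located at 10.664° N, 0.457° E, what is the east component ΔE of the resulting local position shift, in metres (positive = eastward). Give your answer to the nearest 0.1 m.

At φ = 10.664°, λ = 0.457°: sin φ = 0.185049, cos φ = 0.982729, sin λ = 0.007976, cos λ = 0.999968.
ΔE = −sin λ·ΔX + cos λ·ΔY = −(0.007976)·(-359.2) + (0.999968)·(-597.9) = -595.02 m.

ΔE = -595.0 m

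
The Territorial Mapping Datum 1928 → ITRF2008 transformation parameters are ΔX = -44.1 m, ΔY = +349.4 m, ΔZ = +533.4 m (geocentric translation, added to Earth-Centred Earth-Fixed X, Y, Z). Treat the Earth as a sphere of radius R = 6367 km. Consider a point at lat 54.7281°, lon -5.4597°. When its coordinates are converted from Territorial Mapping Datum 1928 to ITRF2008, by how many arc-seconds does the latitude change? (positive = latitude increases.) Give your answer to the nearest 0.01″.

Δφ = 12.02″

sin φ = 0.816421, cos φ = 0.577457, sin λ = -0.095146, cos λ = 0.995463.
North component: ΔN = −sin φ cos λ·ΔX − sin φ sin λ·ΔY + cos φ·ΔZ = −(0.816421)(0.995463)(-44.1) − (0.816421)(-0.095146)(349.4) + (0.577457)(533.4) = 371.00 m.
1° of latitude spans πR/180 = 111125 m, so Δφ = 371.00 / 111125 × 3600 = 12.019″.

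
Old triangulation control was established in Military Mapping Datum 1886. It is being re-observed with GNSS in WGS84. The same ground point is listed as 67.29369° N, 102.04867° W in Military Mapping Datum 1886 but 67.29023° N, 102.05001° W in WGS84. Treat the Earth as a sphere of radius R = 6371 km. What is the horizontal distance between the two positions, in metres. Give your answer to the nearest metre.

Δφ = 67.29023° − 67.29369° = -0.00346°; Δλ = -102.05001° − -102.04867° = -0.00134°.
1° along a meridian = πR/180 = 111195 m.
ΔN = Δφ × 111195 = -384.7 m; ΔE = Δλ × 111195 × cos(67.29369°) = -0.00134 × 111195 × 0.386008 = -57.5 m.
Distance = √(ΔE² + ΔN²) = √((-57.5)² + (-384.7)²) = 389.0 m.

389 m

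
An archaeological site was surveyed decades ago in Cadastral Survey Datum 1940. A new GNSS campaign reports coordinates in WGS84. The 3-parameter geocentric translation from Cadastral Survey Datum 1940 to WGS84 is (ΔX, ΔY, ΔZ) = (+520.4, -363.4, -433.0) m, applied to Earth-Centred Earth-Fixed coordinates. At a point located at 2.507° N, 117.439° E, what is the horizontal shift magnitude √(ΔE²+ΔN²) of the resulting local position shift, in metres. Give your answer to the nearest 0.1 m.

The local east axis at (φ, λ) is (−sin λ, cos λ, 0), so ΔE = −sin(117.439°)·520.4 + cos(117.439°)·(-363.4) = -294.40 m.
The local north axis is (−sin φ cos λ, −sin φ sin λ, cos φ), giving ΔN = 10.489 + 14.107 − 432.586 = -407.99 m.
Horizontal magnitude = √(ΔE² + ΔN²) = √((-294.40)² + (-407.99)²) = 503.12 m.

503.1 m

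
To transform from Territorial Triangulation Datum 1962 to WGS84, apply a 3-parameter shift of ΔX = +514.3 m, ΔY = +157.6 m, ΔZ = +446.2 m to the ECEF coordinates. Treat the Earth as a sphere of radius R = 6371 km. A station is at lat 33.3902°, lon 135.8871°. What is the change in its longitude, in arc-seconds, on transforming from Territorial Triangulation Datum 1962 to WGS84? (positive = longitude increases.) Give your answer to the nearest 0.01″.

Δλ = -18.27″

sin φ = 0.550338, cos φ = 0.834942, sin λ = 0.696074, cos λ = -0.717970.
East component: ΔE = −sin λ·ΔX + cos λ·ΔY = −(0.696074)(514.3) + (-0.717970)(157.6) = -471.14 m.
1° of latitude spans πR/180 = 111195 m; at latitude φ, 1° of longitude spans that × cos φ = 92841.3 m, so Δλ = -471.14 / 92841.3 × 3600 = -18.269″.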